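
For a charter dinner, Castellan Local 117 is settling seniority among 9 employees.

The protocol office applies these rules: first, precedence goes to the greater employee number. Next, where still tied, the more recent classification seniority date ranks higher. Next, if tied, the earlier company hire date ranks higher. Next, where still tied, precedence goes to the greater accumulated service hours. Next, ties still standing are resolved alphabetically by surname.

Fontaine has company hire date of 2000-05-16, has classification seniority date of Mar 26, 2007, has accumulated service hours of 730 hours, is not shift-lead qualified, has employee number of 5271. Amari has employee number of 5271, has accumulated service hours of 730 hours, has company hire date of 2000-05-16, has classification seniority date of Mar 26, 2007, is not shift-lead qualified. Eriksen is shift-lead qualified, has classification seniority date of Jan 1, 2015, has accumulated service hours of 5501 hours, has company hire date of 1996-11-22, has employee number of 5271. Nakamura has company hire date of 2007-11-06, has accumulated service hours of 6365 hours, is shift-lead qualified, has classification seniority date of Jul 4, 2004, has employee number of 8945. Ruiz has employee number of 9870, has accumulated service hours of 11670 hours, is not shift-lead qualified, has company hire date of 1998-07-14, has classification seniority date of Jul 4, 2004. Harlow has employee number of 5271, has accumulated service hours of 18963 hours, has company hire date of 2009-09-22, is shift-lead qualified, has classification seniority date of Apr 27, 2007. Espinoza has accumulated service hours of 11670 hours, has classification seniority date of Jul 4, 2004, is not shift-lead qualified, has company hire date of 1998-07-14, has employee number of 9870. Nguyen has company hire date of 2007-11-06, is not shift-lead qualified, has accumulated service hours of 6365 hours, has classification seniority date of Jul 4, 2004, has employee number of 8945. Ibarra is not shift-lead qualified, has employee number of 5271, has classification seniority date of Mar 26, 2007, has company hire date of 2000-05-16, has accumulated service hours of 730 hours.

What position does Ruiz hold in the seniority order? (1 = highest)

By employee number (higher first): Espinoza and Ruiz (both 9870); then Nakamura and Nguyen (both 8945); then Eriksen, Harlow, Amari, Fontaine and Ibarra (each 5271).
Espinoza and Ruiz both have classification seniority date Jul 4, 2004, so the next rule applies.
Espinoza and Ruiz both have company hire date 1998-07-14, so the next rule applies.
Espinoza and Ruiz both have accumulated service hours 11670 hours, so the next rule applies.
Among Espinoza and Ruiz, alphabetically by surname: Espinoza before Ruiz.
Nakamura and Nguyen both have classification seniority date Jul 4, 2004, so the next rule applies.
Nakamura and Nguyen both have company hire date 2007-11-06, so the next rule applies.
Nakamura and Nguyen both have accumulated service hours 6365 hours, so the next rule applies.
Among Nakamura and Nguyen, alphabetically by surname: Nakamura before Nguyen.
Among Eriksen, Harlow, Amari, Fontaine and Ibarra, by classification seniority date (later first): Eriksen (Jan 1, 2015) before Harlow (Apr 27, 2007) before Amari, Fontaine and Ibarra (Mar 26, 2007).
Amari, Fontaine and Ibarra all have company hire date 2000-05-16, so the next rule applies.
Amari, Fontaine and Ibarra all have accumulated service hours 730 hours, so the next rule applies.
Among Amari, Fontaine and Ibarra, alphabetically by surname: Amari before Fontaine before Ibarra.
Order: Espinoza, Ruiz, Nakamura, Nguyen, Eriksen, Harlow, Amari, Fontaine, Ibarra. So position 2.

2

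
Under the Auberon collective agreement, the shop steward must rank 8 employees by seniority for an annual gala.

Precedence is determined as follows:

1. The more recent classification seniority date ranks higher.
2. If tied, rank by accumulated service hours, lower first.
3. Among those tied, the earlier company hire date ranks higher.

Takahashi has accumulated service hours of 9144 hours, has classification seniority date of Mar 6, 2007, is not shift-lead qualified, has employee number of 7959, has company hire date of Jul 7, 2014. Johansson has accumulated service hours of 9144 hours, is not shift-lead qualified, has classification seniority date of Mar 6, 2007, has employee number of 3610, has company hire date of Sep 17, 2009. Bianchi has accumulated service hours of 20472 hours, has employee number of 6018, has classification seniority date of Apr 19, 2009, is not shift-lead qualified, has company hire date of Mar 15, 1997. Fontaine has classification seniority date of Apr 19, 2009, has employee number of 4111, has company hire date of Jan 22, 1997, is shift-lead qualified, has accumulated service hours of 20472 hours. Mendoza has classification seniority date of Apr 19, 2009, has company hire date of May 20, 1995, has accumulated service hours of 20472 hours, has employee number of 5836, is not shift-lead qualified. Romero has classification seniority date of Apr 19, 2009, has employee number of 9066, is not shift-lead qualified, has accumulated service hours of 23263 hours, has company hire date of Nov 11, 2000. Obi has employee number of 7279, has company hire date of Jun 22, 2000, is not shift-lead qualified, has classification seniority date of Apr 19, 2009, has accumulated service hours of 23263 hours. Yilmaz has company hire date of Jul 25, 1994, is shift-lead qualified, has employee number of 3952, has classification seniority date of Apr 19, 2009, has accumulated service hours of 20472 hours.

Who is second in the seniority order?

By classification seniority date (later first): Yilmaz, Mendoza, Fontaine, Bianchi, Obi and Romero (each Apr 19, 2009); then Johansson and Takahashi (both Mar 6, 2007).
Among Yilmaz, Mendoza, Fontaine, Bianchi, Obi and Romero, by accumulated service hours (lower first): Yilmaz, Mendoza, Fontaine and Bianchi (20472 hours) before Obi and Romero (23263 hours).
Among Yilmaz, Mendoza, Fontaine and Bianchi, by company hire date (earlier first): Yilmaz (Jul 25, 1994) before Mendoza (May 20, 1995) before Fontaine (Jan 22, 1997) before Bianchi (Mar 15, 1997).
Among Obi and Romero, by company hire date (earlier first): Obi (Jun 22, 2000) before Romero (Nov 11, 2000).
Johansson and Takahashi both have accumulated service hours 9144 hours, so the next rule applies.
Among Johansson and Takahashi, by company hire date (earlier first): Johansson (Sep 17, 2009) before Takahashi (Jul 7, 2014).
Order: Yilmaz, Mendoza, Fontaine, Bianchi, Obi, Romero, Johansson, Takahashi.

Mendoza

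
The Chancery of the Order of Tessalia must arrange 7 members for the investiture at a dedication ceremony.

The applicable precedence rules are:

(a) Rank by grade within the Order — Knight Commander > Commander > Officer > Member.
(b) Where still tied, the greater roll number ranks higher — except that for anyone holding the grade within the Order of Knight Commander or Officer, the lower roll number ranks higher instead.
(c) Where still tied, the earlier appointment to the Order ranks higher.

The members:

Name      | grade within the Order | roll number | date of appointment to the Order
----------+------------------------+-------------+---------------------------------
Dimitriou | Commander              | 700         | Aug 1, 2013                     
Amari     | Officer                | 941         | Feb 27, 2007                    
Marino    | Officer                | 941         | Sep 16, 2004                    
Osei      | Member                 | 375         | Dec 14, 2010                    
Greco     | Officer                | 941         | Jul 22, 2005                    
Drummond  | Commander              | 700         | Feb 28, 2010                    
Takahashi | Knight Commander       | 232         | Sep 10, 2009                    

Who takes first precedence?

By grade within the Order: Takahashi (Knight Commander); then Drummond and Dimitriou (Commander); then Marino, Greco and Amari (Officer); then Osei (Member).
Drummond and Dimitriou both have roll number 700, so the next rule applies.
Among Drummond and Dimitriou, by date of appointment to the Order (earlier first): Drummond (Feb 28, 2010) before Dimitriou (Aug 1, 2013).
Marino, Greco and Amari all have roll number 941, so the next rule applies.
Among Marino, Greco and Amari, by date of appointment to the Order (earlier first): Marino (Sep 16, 2004) before Greco (Jul 22, 2005) before Amari (Feb 27, 2007).
Order: Takahashi, Drummond, Dimitriou, Marino, Greco, Amari, Osei.

Takahashi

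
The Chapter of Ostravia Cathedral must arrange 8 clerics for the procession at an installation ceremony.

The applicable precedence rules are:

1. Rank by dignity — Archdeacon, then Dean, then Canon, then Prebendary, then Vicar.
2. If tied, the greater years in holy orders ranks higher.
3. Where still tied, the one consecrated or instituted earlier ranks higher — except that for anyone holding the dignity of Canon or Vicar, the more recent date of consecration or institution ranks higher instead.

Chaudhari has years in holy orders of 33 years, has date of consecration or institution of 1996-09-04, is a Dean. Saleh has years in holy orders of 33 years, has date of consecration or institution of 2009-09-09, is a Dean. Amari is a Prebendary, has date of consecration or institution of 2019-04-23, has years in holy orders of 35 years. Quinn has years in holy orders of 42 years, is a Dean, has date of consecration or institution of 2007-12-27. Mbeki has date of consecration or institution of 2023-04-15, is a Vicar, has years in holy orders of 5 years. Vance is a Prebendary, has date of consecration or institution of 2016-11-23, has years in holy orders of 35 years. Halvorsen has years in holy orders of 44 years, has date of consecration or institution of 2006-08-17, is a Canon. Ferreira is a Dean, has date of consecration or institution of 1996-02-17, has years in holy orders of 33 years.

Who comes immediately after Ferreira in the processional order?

By dignity: Quinn, Ferreira, Chaudhari and Saleh (Dean); then Halvorsen (Canon); then Vance and Amari (Prebendary); then Mbeki (Vicar).
Among Quinn, Ferreira, Chaudhari and Saleh, by years in holy orders (higher first): Quinn (42 years) before Ferreira, Chaudhari and Saleh (33 years).
Among Ferreira, Chaudhari and Saleh, by date of consecration or institution (earlier first): Ferreira (1996-02-17) before Chaudhari (1996-09-04) before Saleh (2009-09-09).
Vance and Amari both have years in holy orders 35 years, so the next rule applies.
Among Vance and Amari, by date of consecration or institution (earlier first): Vance (2016-11-23) before Amari (2019-04-23).
Order: Quinn, Ferreira, Chaudhari, Saleh, Halvorsen, Vance, Amari, Mbeki.

Chaudhari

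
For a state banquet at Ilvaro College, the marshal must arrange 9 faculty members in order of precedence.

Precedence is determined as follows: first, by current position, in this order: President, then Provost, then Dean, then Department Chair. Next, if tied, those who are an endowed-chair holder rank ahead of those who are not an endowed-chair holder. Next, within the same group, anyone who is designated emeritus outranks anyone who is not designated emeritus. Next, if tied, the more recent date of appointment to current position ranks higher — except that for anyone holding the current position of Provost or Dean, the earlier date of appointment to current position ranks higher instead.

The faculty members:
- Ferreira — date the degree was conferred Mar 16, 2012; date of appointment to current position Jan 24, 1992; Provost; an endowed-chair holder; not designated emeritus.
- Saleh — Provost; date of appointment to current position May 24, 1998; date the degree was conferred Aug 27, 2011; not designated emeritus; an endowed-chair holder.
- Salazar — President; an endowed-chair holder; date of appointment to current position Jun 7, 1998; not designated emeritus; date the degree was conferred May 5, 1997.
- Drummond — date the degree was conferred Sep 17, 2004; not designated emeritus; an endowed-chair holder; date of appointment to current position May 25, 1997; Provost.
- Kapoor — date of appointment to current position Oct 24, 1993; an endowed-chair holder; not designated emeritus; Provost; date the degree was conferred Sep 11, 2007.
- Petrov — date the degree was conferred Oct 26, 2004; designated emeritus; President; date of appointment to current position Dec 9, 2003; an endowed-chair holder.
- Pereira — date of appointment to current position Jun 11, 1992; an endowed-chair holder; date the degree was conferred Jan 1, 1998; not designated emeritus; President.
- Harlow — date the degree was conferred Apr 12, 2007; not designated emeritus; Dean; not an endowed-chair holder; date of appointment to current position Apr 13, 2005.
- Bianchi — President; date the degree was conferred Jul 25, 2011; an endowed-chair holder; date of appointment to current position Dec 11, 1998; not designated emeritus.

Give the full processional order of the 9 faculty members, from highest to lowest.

By current position: Petrov, Bianchi, Salazar and Pereira (President); then Ferreira, Kapoor, Drummond and Saleh (Provost); then Harlow (Dean).
Petrov, Bianchi, Salazar and Pereira are each an endowed-chair holder, so the next rule applies.
Among Petrov, Bianchi, Salazar and Pereira, designated emeritus before not designated emeritus: Petrov (designated emeritus) before Bianchi, Salazar and Pereira (not designated emeritus).
Among Bianchi, Salazar and Pereira, by date of appointment to current position (later first): Bianchi (Dec 11, 1998) before Salazar (Jun 7, 1998) before Pereira (Jun 11, 1992).
Ferreira, Kapoor, Drummond and Saleh are each an endowed-chair holder, so the next rule applies.
Ferreira, Kapoor, Drummond and Saleh are each not designated emeritus, so the next rule applies.
Among Ferreira, Kapoor, Drummond and Saleh, by date of appointment to current position (earlier first) (reversed rule for this group): Ferreira (Jan 24, 1992) before Kapoor (Oct 24, 1993) before Drummond (May 25, 1997) before Saleh (May 24, 1998).
Full order: Petrov, Bianchi, Salazar, Pereira, Ferreira, Kapoor, Drummond, Saleh, Harlow.

Petrov, Bianchi, Salazar, Pereira, Ferreira, Kapoor, Drummond, Saleh, Harlow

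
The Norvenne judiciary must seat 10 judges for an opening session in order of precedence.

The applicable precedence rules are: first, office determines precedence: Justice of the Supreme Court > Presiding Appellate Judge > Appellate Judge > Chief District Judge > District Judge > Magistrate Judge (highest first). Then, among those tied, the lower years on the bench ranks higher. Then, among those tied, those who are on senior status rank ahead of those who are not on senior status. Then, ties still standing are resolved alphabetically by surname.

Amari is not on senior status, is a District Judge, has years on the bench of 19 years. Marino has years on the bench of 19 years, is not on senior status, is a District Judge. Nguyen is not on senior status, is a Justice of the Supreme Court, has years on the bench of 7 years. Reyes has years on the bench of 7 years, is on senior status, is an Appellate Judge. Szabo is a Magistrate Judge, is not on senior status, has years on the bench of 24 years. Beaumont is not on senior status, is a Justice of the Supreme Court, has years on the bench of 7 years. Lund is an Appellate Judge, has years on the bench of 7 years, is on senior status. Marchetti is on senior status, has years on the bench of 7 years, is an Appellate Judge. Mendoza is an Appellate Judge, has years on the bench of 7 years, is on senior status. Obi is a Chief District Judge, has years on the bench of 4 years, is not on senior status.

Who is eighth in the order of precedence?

By office: Beaumont and Nguyen (Justice of the Supreme Court); then Lund, Marchetti, Mendoza and Reyes (Appellate Judge); then Obi (Chief District Judge); then Amari and Marino (District Judge); then Szabo (Magistrate Judge).
Beaumont and Nguyen both have years on the bench 7 years, so the next rule applies.
Beaumont and Nguyen are each not on senior status, so the next rule applies.
Among Beaumont and Nguyen, alphabetically by surname: Beaumont before Nguyen.
Lund, Marchetti, Mendoza and Reyes all have years on the bench 7 years, so the next rule applies.
Lund, Marchetti, Mendoza and Reyes are each on senior status, so the next rule applies.
Among Lund, Marchetti, Mendoza and Reyes, alphabetically by surname: Lund before Marchetti before Mendoza before Reyes.
Amari and Marino both have years on the bench 19 years, so the next rule applies.
Amari and Marino are each not on senior status, so the next rule applies.
Among Amari and Marino, alphabetically by surname: Amari before Marino.
Order: Beaumont, Nguyen, Lund, Marchetti, Mendoza, Reyes, Obi, Amari, Marino, Szabo.

Amari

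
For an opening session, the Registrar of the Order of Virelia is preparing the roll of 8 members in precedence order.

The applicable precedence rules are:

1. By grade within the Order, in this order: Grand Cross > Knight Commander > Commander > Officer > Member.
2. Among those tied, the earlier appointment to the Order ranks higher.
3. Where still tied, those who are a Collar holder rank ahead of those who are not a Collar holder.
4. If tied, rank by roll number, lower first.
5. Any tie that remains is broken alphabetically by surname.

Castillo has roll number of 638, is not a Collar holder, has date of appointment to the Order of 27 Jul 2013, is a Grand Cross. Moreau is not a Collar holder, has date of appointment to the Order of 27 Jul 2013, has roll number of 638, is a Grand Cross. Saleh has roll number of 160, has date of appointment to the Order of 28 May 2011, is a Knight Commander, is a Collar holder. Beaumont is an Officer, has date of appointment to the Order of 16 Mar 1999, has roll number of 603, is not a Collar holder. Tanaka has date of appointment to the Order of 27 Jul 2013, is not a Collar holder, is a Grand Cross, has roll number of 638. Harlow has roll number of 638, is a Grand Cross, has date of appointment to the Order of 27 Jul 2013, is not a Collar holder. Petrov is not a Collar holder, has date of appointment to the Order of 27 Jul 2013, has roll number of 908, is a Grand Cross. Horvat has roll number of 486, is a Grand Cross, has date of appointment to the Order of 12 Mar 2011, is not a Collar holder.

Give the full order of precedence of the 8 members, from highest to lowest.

Horvat, Castillo, Harlow, Moreau, Tanaka, Petrov, Saleh, Beaumont

By grade within the Order: Horvat, Castillo, Harlow, Moreau, Tanaka and Petrov (Grand Cross); then Saleh (Knight Commander); then Beaumont (Officer).
Among Horvat, Castillo, Harlow, Moreau, Tanaka and Petrov, by date of appointment to the Order (earlier first): Horvat (12 Mar 2011) before Castillo, Harlow, Moreau, Tanaka and Petrov (27 Jul 2013).
Castillo, Harlow, Moreau, Tanaka and Petrov are each not a Collar holder, so the next rule applies.
Among Castillo, Harlow, Moreau, Tanaka and Petrov, by roll number (lower first): Castillo, Harlow, Moreau and Tanaka (638) before Petrov (908).
Among Castillo, Harlow, Moreau and Tanaka, alphabetically by surname: Castillo before Harlow before Moreau before Tanaka.
Full order: Horvat, Castillo, Harlow, Moreau, Tanaka, Petrov, Saleh, Beaumont.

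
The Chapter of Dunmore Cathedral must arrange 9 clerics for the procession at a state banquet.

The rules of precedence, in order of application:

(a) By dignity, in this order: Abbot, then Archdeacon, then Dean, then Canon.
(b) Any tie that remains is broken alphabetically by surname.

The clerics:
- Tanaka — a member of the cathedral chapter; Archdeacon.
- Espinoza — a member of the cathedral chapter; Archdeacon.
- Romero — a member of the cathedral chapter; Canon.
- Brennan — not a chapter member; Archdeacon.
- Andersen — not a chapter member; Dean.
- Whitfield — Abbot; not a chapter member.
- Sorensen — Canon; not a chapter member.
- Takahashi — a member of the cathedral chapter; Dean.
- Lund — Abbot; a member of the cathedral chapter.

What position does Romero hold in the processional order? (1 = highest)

8

By dignity: Lund and Whitfield (Abbot); then Brennan, Espinoza and Tanaka (Archdeacon); then Andersen and Takahashi (Dean); then Romero and Sorensen (Canon).
Among Lund and Whitfield, alphabetically by surname: Lund before Whitfield.
Among Brennan, Espinoza and Tanaka, alphabetically by surname: Brennan before Espinoza before Tanaka.
Among Andersen and Takahashi, alphabetically by surname: Andersen before Takahashi.
Among Romero and Sorensen, alphabetically by surname: Romero before Sorensen.
Order: Lund, Whitfield, Brennan, Espinoza, Tanaka, Andersen, Takahashi, Romero, Sorensen. So position 8.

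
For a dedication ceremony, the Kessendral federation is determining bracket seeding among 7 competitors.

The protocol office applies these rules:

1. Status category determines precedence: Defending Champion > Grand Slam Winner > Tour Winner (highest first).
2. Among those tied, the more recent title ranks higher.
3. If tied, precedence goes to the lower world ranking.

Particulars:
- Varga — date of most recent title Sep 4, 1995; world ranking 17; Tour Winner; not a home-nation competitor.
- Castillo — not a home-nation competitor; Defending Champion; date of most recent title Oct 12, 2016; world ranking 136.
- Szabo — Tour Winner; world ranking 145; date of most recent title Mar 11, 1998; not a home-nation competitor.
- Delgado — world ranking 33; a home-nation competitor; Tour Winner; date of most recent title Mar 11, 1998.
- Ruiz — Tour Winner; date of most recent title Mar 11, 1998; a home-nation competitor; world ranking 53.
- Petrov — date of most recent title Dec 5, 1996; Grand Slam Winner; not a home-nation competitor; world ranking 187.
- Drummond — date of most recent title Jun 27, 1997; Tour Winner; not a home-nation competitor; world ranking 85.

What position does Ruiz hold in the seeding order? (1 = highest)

By status category: Castillo (Defending Champion); then Petrov (Grand Slam Winner); then Delgado, Ruiz, Szabo, Drummond and Varga (Tour Winner).
Among Delgado, Ruiz, Szabo, Drummond and Varga, by date of most recent title (later first): Delgado, Ruiz and Szabo (Mar 11, 1998) before Drummond (Jun 27, 1997) before Varga (Sep 4, 1995).
Among Delgado, Ruiz and Szabo, by world ranking (lower first): Delgado (33) before Ruiz (53) before Szabo (145).
Order: Castillo, Petrov, Delgado, Ruiz, Szabo, Drummond, Varga. So position 4.

4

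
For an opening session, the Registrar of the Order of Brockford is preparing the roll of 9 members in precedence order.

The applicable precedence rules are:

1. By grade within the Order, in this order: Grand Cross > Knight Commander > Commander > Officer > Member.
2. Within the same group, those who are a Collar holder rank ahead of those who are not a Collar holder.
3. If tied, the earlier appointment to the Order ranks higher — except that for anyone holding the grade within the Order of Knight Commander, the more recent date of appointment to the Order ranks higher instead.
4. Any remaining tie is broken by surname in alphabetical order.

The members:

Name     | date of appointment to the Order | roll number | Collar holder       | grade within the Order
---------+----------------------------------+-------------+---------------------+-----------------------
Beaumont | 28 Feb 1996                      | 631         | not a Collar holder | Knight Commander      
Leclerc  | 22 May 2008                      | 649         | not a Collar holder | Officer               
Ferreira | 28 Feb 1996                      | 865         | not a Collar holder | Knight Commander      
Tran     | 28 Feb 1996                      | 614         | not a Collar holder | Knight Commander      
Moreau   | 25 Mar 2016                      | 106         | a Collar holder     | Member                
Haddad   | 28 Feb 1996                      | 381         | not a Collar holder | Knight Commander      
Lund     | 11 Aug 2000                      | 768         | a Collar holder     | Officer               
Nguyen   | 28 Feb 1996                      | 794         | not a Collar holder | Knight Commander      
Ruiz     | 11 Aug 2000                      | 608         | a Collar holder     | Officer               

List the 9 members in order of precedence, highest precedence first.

By grade within the Order: Beaumont, Ferreira, Haddad, Nguyen and Tran (Knight Commander); then Lund, Ruiz and Leclerc (Officer); then Moreau (Member).
Beaumont, Ferreira, Haddad, Nguyen and Tran are each not a Collar holder, so the next rule applies.
Beaumont, Ferreira, Haddad, Nguyen and Tran all have date of appointment to the Order 28 Feb 1996, so the next rule applies.
Among Beaumont, Ferreira, Haddad, Nguyen and Tran, alphabetically by surname: Beaumont before Ferreira before Haddad before Nguyen before Tran.
Among Lund, Ruiz and Leclerc, a Collar holder before not a Collar holder: Lund and Ruiz (a Collar holder) before Leclerc (not a Collar holder).
Lund and Ruiz both have date of appointment to the Order 11 Aug 2000, so the next rule applies.
Among Lund and Ruiz, alphabetically by surname: Lund before Ruiz.
Full order: Beaumont, Ferreira, Haddad, Nguyen, Tran, Lund, Ruiz, Leclerc, Moreau.

Beaumont, Ferreira, Haddad, Nguyen, Tran, Lund, Ruiz, Leclerc, Moreau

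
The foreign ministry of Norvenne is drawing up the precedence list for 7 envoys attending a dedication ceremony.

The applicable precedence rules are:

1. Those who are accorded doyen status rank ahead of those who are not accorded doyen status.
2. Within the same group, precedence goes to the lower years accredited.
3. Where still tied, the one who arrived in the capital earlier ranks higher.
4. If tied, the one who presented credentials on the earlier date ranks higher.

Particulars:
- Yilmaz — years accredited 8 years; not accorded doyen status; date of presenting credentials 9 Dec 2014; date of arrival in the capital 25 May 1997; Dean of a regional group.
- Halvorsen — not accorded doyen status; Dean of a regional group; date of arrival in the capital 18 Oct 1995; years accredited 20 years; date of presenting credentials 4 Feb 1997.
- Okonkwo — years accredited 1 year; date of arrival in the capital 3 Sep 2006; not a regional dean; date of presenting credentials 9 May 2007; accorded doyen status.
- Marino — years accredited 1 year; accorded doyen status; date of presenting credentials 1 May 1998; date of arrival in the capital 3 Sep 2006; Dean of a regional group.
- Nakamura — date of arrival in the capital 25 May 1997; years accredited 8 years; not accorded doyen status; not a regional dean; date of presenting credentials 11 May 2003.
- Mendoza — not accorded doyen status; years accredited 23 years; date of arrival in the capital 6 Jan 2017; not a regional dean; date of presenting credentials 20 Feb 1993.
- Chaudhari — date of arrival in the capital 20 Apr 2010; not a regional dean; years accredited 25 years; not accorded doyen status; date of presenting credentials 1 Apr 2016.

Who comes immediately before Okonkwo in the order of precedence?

By the first rule: Marino and Okonkwo (both accorded doyen status); then Nakamura, Yilmaz, Halvorsen, Mendoza and Chaudhari (each not accorded doyen status).
Marino and Okonkwo both have years accredited 1 year, so the next rule applies.
Marino and Okonkwo both have date of arrival in the capital 3 Sep 2006, so the next rule applies.
Among Marino and Okonkwo, by date of presenting credentials (earlier first): Marino (1 May 1998) before Okonkwo (9 May 2007).
Among Nakamura, Yilmaz, Halvorsen, Mendoza and Chaudhari, by years accredited (lower first): Nakamura and Yilmaz (8 years) before Halvorsen (20 years) before Mendoza (23 years) before Chaudhari (25 years).
Nakamura and Yilmaz both have date of arrival in the capital 25 May 1997, so the next rule applies.
Among Nakamura and Yilmaz, by date of presenting credentials (earlier first): Nakamura (11 May 2003) before Yilmaz (9 Dec 2014).
Order: Marino, Okonkwo, Nakamura, Yilmaz, Halvorsen, Mendoza, Chaudhari.

Marino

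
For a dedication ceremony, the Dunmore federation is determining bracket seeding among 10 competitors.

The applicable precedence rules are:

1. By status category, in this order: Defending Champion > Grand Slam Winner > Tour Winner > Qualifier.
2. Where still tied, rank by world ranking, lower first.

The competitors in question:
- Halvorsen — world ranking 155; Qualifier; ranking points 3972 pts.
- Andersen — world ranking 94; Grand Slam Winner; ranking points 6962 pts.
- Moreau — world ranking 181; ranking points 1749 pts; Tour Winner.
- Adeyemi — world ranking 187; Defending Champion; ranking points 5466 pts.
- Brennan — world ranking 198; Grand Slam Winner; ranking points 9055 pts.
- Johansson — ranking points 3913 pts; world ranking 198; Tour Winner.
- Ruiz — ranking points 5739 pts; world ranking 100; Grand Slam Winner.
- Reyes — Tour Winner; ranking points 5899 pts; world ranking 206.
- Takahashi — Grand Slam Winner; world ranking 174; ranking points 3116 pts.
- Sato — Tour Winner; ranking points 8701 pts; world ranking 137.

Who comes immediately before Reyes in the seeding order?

By status category: Adeyemi (Defending Champion); then Andersen, Ruiz, Takahashi and Brennan (Grand Slam Winner); then Sato, Moreau, Johansson and Reyes (Tour Winner); then Halvorsen (Qualifier).
Among Andersen, Ruiz, Takahashi and Brennan, by world ranking (lower first): Andersen (94) before Ruiz (100) before Takahashi (174) before Brennan (198).
Among Sato, Moreau, Johansson and Reyes, by world ranking (lower first): Sato (137) before Moreau (181) before Johansson (198) before Reyes (206).
Order: Adeyemi, Andersen, Ruiz, Takahashi, Brennan, Sato, Moreau, Johansson, Reyes, Halvorsen.

Johansson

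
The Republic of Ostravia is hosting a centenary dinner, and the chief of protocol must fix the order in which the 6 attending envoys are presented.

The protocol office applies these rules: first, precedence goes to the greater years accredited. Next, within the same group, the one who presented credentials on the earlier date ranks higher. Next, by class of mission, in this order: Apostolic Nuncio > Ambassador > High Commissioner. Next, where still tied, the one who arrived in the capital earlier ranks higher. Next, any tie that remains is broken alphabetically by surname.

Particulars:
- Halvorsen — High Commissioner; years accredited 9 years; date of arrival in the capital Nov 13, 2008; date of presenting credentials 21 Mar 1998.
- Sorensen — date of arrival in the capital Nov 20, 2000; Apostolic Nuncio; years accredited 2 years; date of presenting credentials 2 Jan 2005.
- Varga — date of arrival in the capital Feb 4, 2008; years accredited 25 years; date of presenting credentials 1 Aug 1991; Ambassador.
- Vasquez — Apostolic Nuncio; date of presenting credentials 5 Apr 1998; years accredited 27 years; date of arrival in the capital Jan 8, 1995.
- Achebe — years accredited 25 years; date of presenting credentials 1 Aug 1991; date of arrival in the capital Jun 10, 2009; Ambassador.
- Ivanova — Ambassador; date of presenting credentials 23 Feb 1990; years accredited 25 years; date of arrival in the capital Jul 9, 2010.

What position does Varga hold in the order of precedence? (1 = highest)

3

By years accredited (higher first): Vasquez (27 years); then Ivanova, Varga and Achebe (each 25 years); then Halvorsen (9 years); then Sorensen (2 years).
Among Ivanova, Varga and Achebe, by date of presenting credentials (earlier first): Ivanova (23 Feb 1990) before Varga and Achebe (1 Aug 1991).
Varga and Achebe are each Ambassador, so the next rule applies.
Among Varga and Achebe, by date of arrival in the capital (earlier first): Varga (Feb 4, 2008) before Achebe (Jun 10, 2009).
Order: Vasquez, Ivanova, Varga, Achebe, Halvorsen, Sorensen. So position 3.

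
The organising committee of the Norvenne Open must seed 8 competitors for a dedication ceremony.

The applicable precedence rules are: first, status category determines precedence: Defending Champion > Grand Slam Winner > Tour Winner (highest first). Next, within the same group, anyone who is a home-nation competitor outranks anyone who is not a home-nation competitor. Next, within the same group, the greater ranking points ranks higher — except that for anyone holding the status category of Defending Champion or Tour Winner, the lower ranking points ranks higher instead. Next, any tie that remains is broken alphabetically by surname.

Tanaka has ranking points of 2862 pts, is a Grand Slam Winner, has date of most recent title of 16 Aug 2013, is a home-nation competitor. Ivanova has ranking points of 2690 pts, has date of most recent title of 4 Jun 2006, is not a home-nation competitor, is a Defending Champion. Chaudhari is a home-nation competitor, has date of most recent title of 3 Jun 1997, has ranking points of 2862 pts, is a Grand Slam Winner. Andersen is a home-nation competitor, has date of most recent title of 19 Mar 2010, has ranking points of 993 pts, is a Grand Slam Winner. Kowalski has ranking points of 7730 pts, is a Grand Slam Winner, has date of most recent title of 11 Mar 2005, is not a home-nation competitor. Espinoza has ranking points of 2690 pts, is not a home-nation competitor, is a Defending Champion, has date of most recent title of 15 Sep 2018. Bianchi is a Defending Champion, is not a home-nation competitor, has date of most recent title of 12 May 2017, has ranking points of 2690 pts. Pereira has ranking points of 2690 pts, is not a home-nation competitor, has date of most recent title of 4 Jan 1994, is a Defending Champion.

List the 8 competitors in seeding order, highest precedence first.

By status category: Bianchi, Espinoza, Ivanova and Pereira (Defending Champion); then Chaudhari, Tanaka, Andersen and Kowalski (Grand Slam Winner).
Bianchi, Espinoza, Ivanova and Pereira are each not a home-nation competitor, so the next rule applies.
Bianchi, Espinoza, Ivanova and Pereira all have ranking points 2690 pts, so the next rule applies.
Among Bianchi, Espinoza, Ivanova and Pereira, alphabetically by surname: Bianchi before Espinoza before Ivanova before Pereira.
Among Chaudhari, Tanaka, Andersen and Kowalski, a home-nation competitor before not a home-nation competitor: Chaudhari, Tanaka and Andersen (a home-nation competitor) before Kowalski (not a home-nation competitor).
Among Chaudhari, Tanaka and Andersen, by ranking points (higher first): Chaudhari and Tanaka (2862 pts) before Andersen (993 pts).
Among Chaudhari and Tanaka, alphabetically by surname: Chaudhari before Tanaka.
Full order: Bianchi, Espinoza, Ivanova, Pereira, Chaudhari, Tanaka, Andersen, Kowalski.

Bianchi, Espinoza, Ivanova, Pereira, Chaudhari, Tanaka, Andersen, Kowalski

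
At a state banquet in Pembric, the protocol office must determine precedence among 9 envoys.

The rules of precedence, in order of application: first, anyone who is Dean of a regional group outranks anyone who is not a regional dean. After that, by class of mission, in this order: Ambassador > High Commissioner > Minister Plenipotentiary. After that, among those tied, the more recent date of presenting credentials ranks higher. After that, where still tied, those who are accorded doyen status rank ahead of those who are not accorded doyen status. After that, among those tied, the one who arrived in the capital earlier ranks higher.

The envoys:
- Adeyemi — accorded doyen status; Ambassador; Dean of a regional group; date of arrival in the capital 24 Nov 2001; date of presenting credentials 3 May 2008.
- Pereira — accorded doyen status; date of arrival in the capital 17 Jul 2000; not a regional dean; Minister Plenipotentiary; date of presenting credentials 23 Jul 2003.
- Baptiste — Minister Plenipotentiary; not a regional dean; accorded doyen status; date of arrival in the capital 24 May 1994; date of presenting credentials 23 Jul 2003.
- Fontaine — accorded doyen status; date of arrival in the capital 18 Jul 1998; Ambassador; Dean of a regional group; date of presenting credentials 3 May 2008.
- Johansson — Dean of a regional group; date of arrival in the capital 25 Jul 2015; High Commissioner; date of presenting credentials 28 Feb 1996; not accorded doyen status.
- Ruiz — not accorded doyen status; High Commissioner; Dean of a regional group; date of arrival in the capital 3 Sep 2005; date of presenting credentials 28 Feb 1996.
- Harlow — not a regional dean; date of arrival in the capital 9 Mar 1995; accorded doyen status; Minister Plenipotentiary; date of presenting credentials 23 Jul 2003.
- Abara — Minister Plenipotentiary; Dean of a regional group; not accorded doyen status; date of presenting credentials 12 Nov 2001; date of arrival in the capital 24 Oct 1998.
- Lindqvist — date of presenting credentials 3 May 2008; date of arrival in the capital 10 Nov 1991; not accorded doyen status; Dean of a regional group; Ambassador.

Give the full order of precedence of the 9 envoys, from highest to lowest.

Fontaine, Adeyemi, Lindqvist, Ruiz, Johansson, Abara, Baptiste, Harlow, Pereira

By the first rule: Fontaine, Adeyemi, Lindqvist, Ruiz, Johansson and Abara (each Dean of a regional group); then Baptiste, Harlow and Pereira (each not a regional dean).
Among Fontaine, Adeyemi, Lindqvist, Ruiz, Johansson and Abara, by class of mission: Fontaine, Adeyemi and Lindqvist (Ambassador) before Ruiz and Johansson (High Commissioner) before Abara (Minister Plenipotentiary).
Fontaine, Adeyemi and Lindqvist all have date of presenting credentials 3 May 2008, so the next rule applies.
Among Fontaine, Adeyemi and Lindqvist, accorded doyen status before not accorded doyen status: Fontaine and Adeyemi (accorded doyen status) before Lindqvist (not accorded doyen status).
Among Fontaine and Adeyemi, by date of arrival in the capital (earlier first): Fontaine (18 Jul 1998) before Adeyemi (24 Nov 2001).
Ruiz and Johansson both have date of presenting credentials 28 Feb 1996, so the next rule applies.
Ruiz and Johansson are each not accorded doyen status, so the next rule applies.
Among Ruiz and Johansson, by date of arrival in the capital (earlier first): Ruiz (3 Sep 2005) before Johansson (25 Jul 2015).
Baptiste, Harlow and Pereira are each Minister Plenipotentiary, so the next rule applies.
Baptiste, Harlow and Pereira all have date of presenting credentials 23 Jul 2003, so the next rule applies.
Baptiste, Harlow and Pereira are each accorded doyen status, so the next rule applies.
Among Baptiste, Harlow and Pereira, by date of arrival in the capital (earlier first): Baptiste (24 May 1994) before Harlow (9 Mar 1995) before Pereira (17 Jul 2000).
Full order: Fontaine, Adeyemi, Lindqvist, Ruiz, Johansson, Abara, Baptiste, Harlow, Pereira.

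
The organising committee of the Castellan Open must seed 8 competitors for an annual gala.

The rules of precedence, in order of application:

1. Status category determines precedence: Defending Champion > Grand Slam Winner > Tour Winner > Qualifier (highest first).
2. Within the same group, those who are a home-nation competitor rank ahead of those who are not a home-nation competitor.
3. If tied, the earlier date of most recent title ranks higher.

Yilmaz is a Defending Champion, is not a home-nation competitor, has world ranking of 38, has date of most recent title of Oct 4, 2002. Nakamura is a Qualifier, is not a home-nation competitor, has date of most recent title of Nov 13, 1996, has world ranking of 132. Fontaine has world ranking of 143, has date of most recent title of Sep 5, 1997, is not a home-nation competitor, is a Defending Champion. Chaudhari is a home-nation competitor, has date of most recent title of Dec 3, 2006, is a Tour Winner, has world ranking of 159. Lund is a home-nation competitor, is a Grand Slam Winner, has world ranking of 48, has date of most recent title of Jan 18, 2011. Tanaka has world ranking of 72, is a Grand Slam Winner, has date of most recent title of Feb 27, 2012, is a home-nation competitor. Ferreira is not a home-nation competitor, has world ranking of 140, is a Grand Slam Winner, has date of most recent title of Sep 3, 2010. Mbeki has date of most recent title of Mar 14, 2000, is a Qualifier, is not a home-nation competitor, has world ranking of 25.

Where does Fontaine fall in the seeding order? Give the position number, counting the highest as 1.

1

By status category: Fontaine and Yilmaz (Defending Champion); then Lund, Tanaka and Ferreira (Grand Slam Winner); then Chaudhari (Tour Winner); then Nakamura and Mbeki (Qualifier).
Fontaine and Yilmaz are each not a home-nation competitor, so the next rule applies.
Among Fontaine and Yilmaz, by date of most recent title (earlier first): Fontaine (Sep 5, 1997) before Yilmaz (Oct 4, 2002).
Among Lund, Tanaka and Ferreira, a home-nation competitor before not a home-nation competitor: Lund and Tanaka (a home-nation competitor) before Ferreira (not a home-nation competitor).
Among Lund and Tanaka, by date of most recent title (earlier first): Lund (Jan 18, 2011) before Tanaka (Feb 27, 2012).
Nakamura and Mbeki are each not a home-nation competitor, so the next rule applies.
Among Nakamura and Mbeki, by date of most recent title (earlier first): Nakamura (Nov 13, 1996) before Mbeki (Mar 14, 2000).
Order: Fontaine, Yilmaz, Lund, Tanaka, Ferreira, Chaudhari, Nakamura, Mbeki. So position 1.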